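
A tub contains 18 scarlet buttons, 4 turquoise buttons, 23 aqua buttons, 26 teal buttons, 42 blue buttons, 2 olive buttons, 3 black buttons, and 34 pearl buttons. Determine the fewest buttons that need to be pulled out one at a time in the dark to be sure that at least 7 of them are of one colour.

40

Pigeonhole: the 8 colours are the holes; the buttons drawn are the pigeons.
To avoid 7 of any one colour, the worst case takes at most 6 of each colour, or every button of a colour that has fewer than 6.
That gives 6 + 4 + 6 + 6 + 6 + 2 + 3 + 6 = 39 buttons with no colour reaching 7.
The next button forces some colour to 7, so 39 + 1 = 40.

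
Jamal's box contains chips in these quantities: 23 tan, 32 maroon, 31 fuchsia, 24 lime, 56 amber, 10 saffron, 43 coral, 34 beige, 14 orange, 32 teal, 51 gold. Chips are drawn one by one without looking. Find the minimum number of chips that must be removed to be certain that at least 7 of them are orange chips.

343

In the worst case for collecting orange chips, every non-orange chip comes out first.
There are 23 + 32 + 31 + 24 + 56 + 10 + 43 + 34 + 32 + 51 = 336 non-orange chips altogether.
After those, each further chip must be orange, so 336 + 7 = 343 draws guarantee 7 orange chips.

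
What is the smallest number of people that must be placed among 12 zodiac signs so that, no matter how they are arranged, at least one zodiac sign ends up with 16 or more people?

With 180 people one could put exactly 15 in each of the 12 zodiac signs, and no zodiac sign would reach 16.
By the pigeonhole principle, one more person must land in a zodiac sign that already has 15, giving it 16.
So 12 × 15 + 1 = 181 people are required.

181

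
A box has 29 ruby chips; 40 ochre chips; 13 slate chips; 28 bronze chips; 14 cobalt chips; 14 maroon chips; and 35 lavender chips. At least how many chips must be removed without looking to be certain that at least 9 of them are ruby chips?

153

In the worst case for collecting ruby chips, every non-ruby chip comes out first.
There are 40 + 13 + 28 + 14 + 14 + 35 = 144 non-ruby chips altogether.
After those, each further chip must be ruby, so 144 + 9 = 153 draws guarantee 9 ruby chips.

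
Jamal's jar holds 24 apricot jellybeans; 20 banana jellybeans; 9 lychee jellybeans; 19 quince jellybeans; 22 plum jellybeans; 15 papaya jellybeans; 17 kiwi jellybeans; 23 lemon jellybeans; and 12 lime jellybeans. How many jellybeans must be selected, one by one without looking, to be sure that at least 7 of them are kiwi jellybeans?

In the worst case for collecting kiwi jellybeans, every non-kiwi jellybean comes out first.
There are 24 + 20 + 9 + 19 + 22 + 15 + 23 + 12 = 144 non-kiwi jellybeans altogether.
After those, each further jellybean must be kiwi, so 144 + 7 = 151 draws guarantee 7 kiwi jellybeans.

151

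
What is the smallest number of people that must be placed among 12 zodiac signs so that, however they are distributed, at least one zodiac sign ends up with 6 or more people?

With 60 people one could put exactly 5 in each of the 12 zodiac signs, and no zodiac sign would reach 6.
By the pigeonhole principle, one more person must land in a zodiac sign that already has 5, giving it 6.
So 12 × 5 + 1 = 61 people are required.

61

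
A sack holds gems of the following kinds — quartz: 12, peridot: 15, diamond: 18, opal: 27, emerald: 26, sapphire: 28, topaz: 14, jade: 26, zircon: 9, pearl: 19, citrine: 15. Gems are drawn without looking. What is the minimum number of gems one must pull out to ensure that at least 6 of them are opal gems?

In the worst case for collecting opal gems, every non-opal gem comes out first.
There are 12 + 15 + 18 + 26 + 28 + 14 + 26 + 9 + 19 + 15 = 182 non-opal gems altogether.
After those, each further gem must be opal, so 182 + 6 = 188 draws guarantee 6 opal gems.

188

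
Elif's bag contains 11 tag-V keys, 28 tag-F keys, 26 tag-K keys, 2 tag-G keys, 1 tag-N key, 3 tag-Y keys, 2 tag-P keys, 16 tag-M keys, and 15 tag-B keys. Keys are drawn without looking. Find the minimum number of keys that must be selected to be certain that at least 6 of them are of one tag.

34

An adversary could hand out at most 5 keys per tag (4 tags run out sooner): 5 + 5 + 5 + 2 + 1 + 3 + 2 + 5 + 5 = 33 keys and still no tag has 6.
One more key lands in a tag already at 5, so 34 draws are enough and 33 are not.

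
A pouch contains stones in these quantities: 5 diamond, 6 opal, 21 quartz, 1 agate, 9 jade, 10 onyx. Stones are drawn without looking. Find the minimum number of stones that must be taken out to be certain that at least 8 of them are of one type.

By pigeonhole, the 6 types are the holes; the stones drawn are the pigeons.
To avoid 8 of any one type, the worst case takes at most 7 of each type, or every stone of a type that has fewer than 7.
That gives 5 + 6 + 7 + 1 + 7 + 7 = 33 stones with no type reaching 8.
The next stone forces some type to 8, so 33 + 1 = 34.

34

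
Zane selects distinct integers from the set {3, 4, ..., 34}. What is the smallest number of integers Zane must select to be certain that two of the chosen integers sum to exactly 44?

Two chosen integers sum to 44 exactly when both halves of some pair {x, 44−x} with 10 ≤ x ≤ 44−x ≤ 34 are chosen — 12 such pairs.
The remaining 8 elements (those with no distinct partner in range) can never complete a 44-sum, so the worst case takes all of them and one from each pair: 8 + 12 = 20.
By pigeonhole, the 21st integer has to be the second member of some pair, so 20 + 1 = 21.

21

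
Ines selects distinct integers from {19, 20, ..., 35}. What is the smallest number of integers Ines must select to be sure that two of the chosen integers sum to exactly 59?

Group the elements by complementary pair {x, 59−x}: {24,35}, {25,34}, {26,33}, …, giving 6 two-element pairs and 5 integers whose partner 59−x falls outside [19,35].
Treating each of those 11 groups as a pigeonhole, one can pick one integer per group — 11 integers — with no two summing to 59.
The 12th integer lands in an occupied pair, forcing a sum of 59.

12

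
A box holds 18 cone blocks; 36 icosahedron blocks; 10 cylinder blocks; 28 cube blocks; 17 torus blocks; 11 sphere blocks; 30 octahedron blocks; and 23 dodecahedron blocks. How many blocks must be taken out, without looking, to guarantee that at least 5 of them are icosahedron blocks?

142

In the worst case for collecting icosahedron blocks, every non-icosahedron block comes out first.
There are 18 + 10 + 28 + 17 + 11 + 30 + 23 = 137 non-icosahedron blocks altogether.
After those, each further block must be icosahedron, so 137 + 5 = 142 draws guarantee 5 icosahedron blocks.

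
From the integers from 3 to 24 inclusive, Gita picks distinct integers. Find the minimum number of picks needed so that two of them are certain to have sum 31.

Two chosen integers sum to 31 exactly when both halves of some pair {x, 31−x} with 7 ≤ x ≤ 31−x ≤ 24 are chosen — 9 such pairs.
The remaining 4 elements (those with no distinct partner in range) can never complete a 31-sum, so the worst case takes all of them and one from each pair: 4 + 9 = 13.
Pigeonhole: the 14th integer has to be the second member of some pair, so 13 + 1 = 14.

14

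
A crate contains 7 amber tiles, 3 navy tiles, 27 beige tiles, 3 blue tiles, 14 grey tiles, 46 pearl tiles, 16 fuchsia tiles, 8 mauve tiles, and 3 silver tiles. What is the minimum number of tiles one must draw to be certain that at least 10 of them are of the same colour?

Put each drawn tile into a box by colour. The largest draw with every box below 10 takes min(count, 9) from each colour; colours with fewer than 9 contribute all they have.
Σ min(cᵢ, 9) = 7 + 3 + 9 + 3 + 9 + 9 + 9 + 8 + 3 = 60.
Draw number 60 + 1 = 61 must push one box to 10.

61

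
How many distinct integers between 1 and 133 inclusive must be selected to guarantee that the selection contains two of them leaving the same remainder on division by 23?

The 23 residue classes mod 23 are the pigeonholes.
With 23 integers one could put 1 in each residue class and have no class reach 2.
The 24th integer pushes some class to 2, so 23·1 + 1 = 24.

24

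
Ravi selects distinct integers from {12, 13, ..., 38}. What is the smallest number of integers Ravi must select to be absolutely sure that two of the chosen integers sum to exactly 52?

A set avoiding the sum 52 can contain at most one of each pair {x, 52−x}, plus the 3 elements whose complement lies outside the range or equal to its own complement.
The integers 12, …, 26 (15 of them) are such a set: any two sum to at least 12+13 = 25 and at most 25+26 = 51 < 52.
Pigeonhole: any 16th integer completes one of the 12 pairs, so 16 choices force a sum of 52.

16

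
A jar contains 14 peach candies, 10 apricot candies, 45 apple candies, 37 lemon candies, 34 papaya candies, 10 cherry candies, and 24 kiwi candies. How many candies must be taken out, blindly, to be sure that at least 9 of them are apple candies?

In the worst case for collecting apple candies, every non-apple candy comes out first.
There are 14 + 10 + 37 + 34 + 10 + 24 = 129 non-apple candies altogether.
After those, each further candy must be apple, so 129 + 9 = 138 draws guarantee 9 apple candies.

138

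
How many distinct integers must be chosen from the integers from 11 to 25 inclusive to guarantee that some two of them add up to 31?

11

A set avoiding the sum 31 can contain at most one of each pair {x, 31−x}, plus the 5 elements whose complement lies outside the range.
The integers 16, …, 25 (10 of them) are such a set: any two sum to at least 16+17 = 33 > 31.
Any 11th integer completes one of the 5 pairs, so 11 choices force a sum of 31.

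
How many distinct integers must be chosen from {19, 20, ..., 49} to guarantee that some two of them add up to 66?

18

Group the elements by complementary pair {x, 66−x}: {19,47}, {20,46}, {21,45}, …, giving 14 two-element pairs; the single value 33 (it cannot pair with itself since the integers are distinct); and 2 integers whose partner 66−x falls outside [19,49].
Pigeonhole: treating each of those 17 groups as a pigeonhole, one can pick one integer per group — 17 integers — with no two summing to 66.
The 18th integer lands in an occupied pair, forcing a sum of 66.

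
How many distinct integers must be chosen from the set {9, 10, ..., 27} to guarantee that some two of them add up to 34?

A set avoiding the sum 34 can contain at most one of each pair {x, 34−x}, plus the 3 elements whose complement lies outside the range or equal to its own complement.
The integers 17, …, 27 (11 of them) are such a set: any two sum to at least 17+18 = 35 > 34.
Any 12th integer completes one of the 8 pairs, so 12 choices force a sum of 34.

12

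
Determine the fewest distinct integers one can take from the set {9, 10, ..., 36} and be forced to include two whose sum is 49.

17

Group the elements by complementary pair {x, 49−x}: {13,36}, {14,35}, {15,34}, …, giving 12 two-element pairs and 4 integers whose partner 49−x falls outside [9,36].
Pigeonhole: treating each of those 16 groups as a pigeonhole, one can pick one integer per group — 16 integers — with no two summing to 49.
The 17th integer lands in an occupied pair, forcing a sum of 49.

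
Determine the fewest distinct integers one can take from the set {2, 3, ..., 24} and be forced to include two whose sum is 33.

Two chosen integers sum to 33 exactly when both halves of some pair {x, 33−x} with 9 ≤ x ≤ 33−x ≤ 24 are chosen — 8 such pairs.
The remaining 7 elements (those with no distinct partner in range) can never complete a 33-sum, so the worst case takes all of them and one from each pair: 7 + 8 = 15.
By pigeonhole, the 16th integer has to be the second member of some pair, so 15 + 1 = 16.

16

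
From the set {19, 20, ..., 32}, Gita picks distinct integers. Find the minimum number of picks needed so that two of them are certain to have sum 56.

11

Group the elements by complementary pair {x, 56−x}: {24,32}, {25,31}, {26,30}, …, giving 4 two-element pairs, the single value 28 (it cannot pair with itself since the integers are distinct), and 5 integers whose partner 56−x falls outside [19,32].
Treating each of those 10 groups as a pigeonhole, one can pick one integer per group — 10 integers — with no two summing to 56.
The 11th integer lands in an occupied pair, forcing a sum of 56.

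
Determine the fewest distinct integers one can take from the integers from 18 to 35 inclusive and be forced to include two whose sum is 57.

12

Two chosen integers sum to 57 exactly when both halves of some pair {x, 57−x} with 22 ≤ x ≤ 57−x ≤ 35 are chosen — 7 such pairs.
The remaining 4 elements (those with no distinct partner in range) can never complete a 57-sum, so the worst case takes all of them and one from each pair: 4 + 7 = 11.
By the pigeonhole principle, the 12th integer has to be the second member of some pair, so 11 + 1 = 12.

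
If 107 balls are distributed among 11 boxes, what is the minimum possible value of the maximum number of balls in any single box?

10

By pigeonhole, the 11 boxes are the holes and the 107 balls are the pigeons.
If every box held at most 9 balls, the total would be at most 11 × 9 = 99, which is less than 107.
So some box holds at least ⌈107/11⌉ = 10 balls.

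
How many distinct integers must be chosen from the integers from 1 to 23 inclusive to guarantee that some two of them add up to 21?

14

Two chosen integers sum to 21 exactly when both halves of some pair {x, 21−x} with 1 ≤ x ≤ 21−x ≤ 20 are chosen — 10 such pairs.
The remaining 3 elements (those with no distinct partner in range) can never complete a 21-sum, so the worst case takes all of them and one from each pair: 3 + 10 = 13.
The 14th integer has to be the second member of some pair, so 13 + 1 = 14.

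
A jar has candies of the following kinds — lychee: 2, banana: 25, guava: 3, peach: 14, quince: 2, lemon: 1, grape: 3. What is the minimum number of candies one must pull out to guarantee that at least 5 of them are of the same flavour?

Put each drawn candy into a box by flavour. The largest draw with every box below 5 takes min(count, 4) from each flavour; flavours with fewer than 4 contribute all they have.
Σ min(cᵢ, 4) = 2 + 4 + 3 + 4 + 2 + 1 + 3 = 19.
Draw number 19 + 1 = 20 must push one box to 5.

20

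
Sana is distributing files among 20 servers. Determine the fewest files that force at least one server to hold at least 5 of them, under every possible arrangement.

With 80 files one could put exactly 4 in each of the 20 servers, and no server would reach 5.
One more file must land in a server that already has 4, giving it 5.
So 20 × 4 + 1 = 81 files are required.

81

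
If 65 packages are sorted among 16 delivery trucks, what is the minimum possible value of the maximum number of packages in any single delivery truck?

By pigeonhole, the 16 delivery trucks are the holes and the 65 packages are the pigeons.
If every delivery truck held at most 4 packages, the total would be at most 16 × 4 = 64, which is less than 65.
So some delivery truck holds at least ⌈65/16⌉ = 5 packages.

5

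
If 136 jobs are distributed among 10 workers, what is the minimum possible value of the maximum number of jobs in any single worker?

By pigeonhole, the 10 workers are the holes and the 136 jobs are the pigeons.
If every worker held at most 13 jobs, the total would be at most 10 × 13 = 130, which is less than 136.
So some worker holds at least ⌈136/10⌉ = 14 jobs.

14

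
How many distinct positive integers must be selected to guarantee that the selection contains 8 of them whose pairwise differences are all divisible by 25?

176

Integers whose pairwise differences are multiples of 25 are exactly those sharing a remainder mod 25. The 25 residue classes mod 25 are the pigeonholes.
With 175 integers one could put 7 in each residue class and have no class reach 8.
The 176th integer pushes some class to 8, so 25·7 + 1 = 176.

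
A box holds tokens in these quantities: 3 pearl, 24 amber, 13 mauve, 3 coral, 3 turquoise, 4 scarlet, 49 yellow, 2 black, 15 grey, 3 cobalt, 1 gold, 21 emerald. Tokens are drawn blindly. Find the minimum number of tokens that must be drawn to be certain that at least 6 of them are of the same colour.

By pigeonhole, the 12 colours are the holes; the tokens drawn are the pigeons.
To avoid 6 of any one colour, the worst case takes at most 5 of each colour, or every token of a colour that has fewer than 5.
That gives 3 + 5 + 5 + 3 + 3 + 4 + 5 + 2 + 5 + 3 + 1 + 5 = 44 tokens with no colour reaching 6.
The next token forces some colour to 6, so 44 + 1 = 45.

45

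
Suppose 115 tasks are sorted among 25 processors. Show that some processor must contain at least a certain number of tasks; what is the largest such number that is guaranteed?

5

The 25 processors are the holes and the 115 tasks are the pigeons.
If every processor held at most 4 tasks, the total would be at most 25 × 4 = 100, which is less than 115.
So some processor holds at least ⌈115/25⌉ = 5 tasks.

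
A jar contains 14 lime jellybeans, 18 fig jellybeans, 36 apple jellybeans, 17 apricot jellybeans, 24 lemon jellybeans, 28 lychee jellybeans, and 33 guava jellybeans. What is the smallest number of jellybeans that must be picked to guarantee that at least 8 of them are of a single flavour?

50

By pigeonhole, the 7 flavours are the holes; the jellybeans drawn are the pigeons.
To avoid 8 of any one flavour, the worst case takes at most 7 of each flavour.
That gives 7 + 7 + 7 + 7 + 7 + 7 + 7 = 49 jellybeans with no flavour reaching 8.
The next jellybean forces some flavour to 8, so 49 + 1 = 50.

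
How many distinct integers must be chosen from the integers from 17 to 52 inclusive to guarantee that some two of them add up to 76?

23

A set avoiding the sum 76 can contain at most one of each pair {x, 76−x}, plus the 8 elements whose complement lies outside the range or equal to its own complement.
The integers 17, …, 38 (22 of them) are such a set: any two sum to at least 17+18 = 35 and at most 37+38 = 75 < 76.
Any 23rd integer completes one of the 14 pairs, so 23 choices force a sum of 76.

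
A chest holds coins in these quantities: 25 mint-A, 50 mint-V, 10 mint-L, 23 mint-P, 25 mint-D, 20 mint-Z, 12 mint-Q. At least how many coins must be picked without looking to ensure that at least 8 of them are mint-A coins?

In the worst case for collecting mint-A coins, every non-mint-A coin comes out first.
There are 50 + 10 + 23 + 25 + 20 + 12 = 140 non-mint-A coins altogether.
After those, each further coin must be mint-A, so 140 + 8 = 148 draws guarantee 8 mint-A coins.

148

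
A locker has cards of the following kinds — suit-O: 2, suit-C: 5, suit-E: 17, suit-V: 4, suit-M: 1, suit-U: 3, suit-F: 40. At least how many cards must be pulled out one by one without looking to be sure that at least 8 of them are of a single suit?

An adversary could hand out at most 7 cards per suit (5 suits run out sooner): 2 + 5 + 7 + 4 + 1 + 3 + 7 = 29 cards and still no suit has 8.
One more card lands in a suit already at 7, so 30 draws are enough and 29 are not.

30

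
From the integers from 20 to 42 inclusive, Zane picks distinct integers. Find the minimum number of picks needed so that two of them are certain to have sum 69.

16

A set avoiding the sum 69 can contain at most one of each pair {x, 69−x}, plus the 7 elements whose complement lies outside the range.
The integers 20, …, 34 (15 of them) are such a set: any two sum to at least 20+21 = 41 and at most 33+34 = 67 < 69.
By pigeonhole, any 16th integer completes one of the 8 pairs, so 16 choices force a sum of 69.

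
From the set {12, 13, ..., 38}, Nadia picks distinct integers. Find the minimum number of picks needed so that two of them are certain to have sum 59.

Group the elements by complementary pair {x, 59−x}: {21,38}, {22,37}, {23,36}, …, giving 9 two-element pairs and 9 integers whose partner 59−x falls outside [12,38].
By the pigeonhole principle, treating each of those 18 groups as a pigeonhole, one can pick one integer per group — 18 integers — with no two summing to 59.
The 19th integer lands in an occupied pair, forcing a sum of 59.

19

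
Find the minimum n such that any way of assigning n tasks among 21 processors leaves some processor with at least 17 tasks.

337

With 336 tasks one could put exactly 16 in each of the 21 processors, and no processor would reach 17.
One more task must land in a processor that already has 16, giving it 17.
So 21 × 16 + 1 = 337 tasks are required.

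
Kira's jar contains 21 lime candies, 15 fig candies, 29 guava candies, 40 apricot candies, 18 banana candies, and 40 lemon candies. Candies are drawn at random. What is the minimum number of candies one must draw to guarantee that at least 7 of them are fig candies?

155

In the worst case for collecting fig candies, every non-fig candy comes out first.
There are 21 + 29 + 40 + 18 + 40 = 148 non-fig candies altogether.
After those, each further candy must be fig, so 148 + 7 = 155 draws guarantee 7 fig candies.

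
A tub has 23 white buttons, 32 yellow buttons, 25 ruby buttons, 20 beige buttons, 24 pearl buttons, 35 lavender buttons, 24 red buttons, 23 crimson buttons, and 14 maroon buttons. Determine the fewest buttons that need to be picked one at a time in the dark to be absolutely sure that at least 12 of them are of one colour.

By pigeonhole, put each drawn button into a box by colour. The largest draw with every box below 12 takes min(count, 11) from each colour.
Σ min(cᵢ, 11) = 11 + 11 + 11 + 11 + 11 + 11 + 11 + 11 + 11 = 99.
Draw number 99 + 1 = 100 must push one box to 12.

100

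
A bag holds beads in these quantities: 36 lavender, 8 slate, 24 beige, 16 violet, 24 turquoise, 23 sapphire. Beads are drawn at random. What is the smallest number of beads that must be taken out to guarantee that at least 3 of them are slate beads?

126

In the worst case for collecting slate beads, every non-slate bead comes out first.
There are 36 + 24 + 16 + 24 + 23 = 123 non-slate beads altogether.
After those, each further bead must be slate, so 123 + 3 = 126 draws guarantee 3 slate beads.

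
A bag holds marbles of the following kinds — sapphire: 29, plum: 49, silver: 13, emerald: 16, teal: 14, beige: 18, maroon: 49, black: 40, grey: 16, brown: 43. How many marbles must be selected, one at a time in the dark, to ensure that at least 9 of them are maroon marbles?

In the worst case for collecting maroon marbles, every non-maroon marble comes out first.
There are 29 + 49 + 13 + 16 + 14 + 18 + 40 + 16 + 43 = 238 non-maroon marbles altogether.
After those, each further marble must be maroon, so 238 + 9 = 247 draws guarantee 9 maroon marbles.

247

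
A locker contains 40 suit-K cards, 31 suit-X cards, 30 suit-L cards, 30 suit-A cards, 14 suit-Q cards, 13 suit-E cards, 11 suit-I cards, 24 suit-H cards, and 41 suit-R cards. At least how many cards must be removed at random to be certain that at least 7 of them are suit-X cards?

210

In the worst case for collecting suit-X cards, every non-suit-X card comes out first.
There are 40 + 30 + 30 + 14 + 13 + 11 + 24 + 41 = 203 non-suit-X cards altogether.
After those, each further card must be suit-X, so 203 + 7 = 210 draws guarantee 7 suit-X cards.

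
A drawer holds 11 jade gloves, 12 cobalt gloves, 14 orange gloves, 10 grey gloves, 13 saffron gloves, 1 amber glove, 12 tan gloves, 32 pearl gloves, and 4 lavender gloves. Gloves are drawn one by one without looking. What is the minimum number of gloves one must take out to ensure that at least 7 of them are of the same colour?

48

The 9 colours are the holes; the gloves drawn are the pigeons.
To avoid 7 of any one colour, the worst case takes at most 6 of each colour, or every glove of a colour that has fewer than 6.
That gives 6 + 6 + 6 + 6 + 6 + 1 + 6 + 6 + 4 = 47 gloves with no colour reaching 7.
The next glove forces some colour to 7, so 47 + 1 = 48.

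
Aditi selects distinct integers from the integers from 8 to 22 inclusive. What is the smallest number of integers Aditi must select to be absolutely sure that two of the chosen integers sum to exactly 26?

Group the elements by complementary pair {x, 26−x}: {8,18}, {9,17}, {10,16}, …, giving 5 two-element pairs, the single value 13 (it cannot pair with itself since the integers are distinct), and 4 integers whose partner 26−x falls outside [8,22].
Treating each of those 10 groups as a pigeonhole, one can pick one integer per group — 10 integers — with no two summing to 26.
The 11th integer lands in an occupied pair, forcing a sum of 26.

11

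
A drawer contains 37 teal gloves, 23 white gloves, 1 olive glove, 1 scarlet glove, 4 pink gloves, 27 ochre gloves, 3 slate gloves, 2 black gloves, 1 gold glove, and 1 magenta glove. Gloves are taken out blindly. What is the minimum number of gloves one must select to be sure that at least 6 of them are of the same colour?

By pigeonhole, the 10 colours are the holes; the gloves drawn are the pigeons.
To avoid 6 of any one colour, the worst case takes at most 5 of each colour, or every glove of a colour that has fewer than 5.
That gives 5 + 5 + 1 + 1 + 4 + 5 + 3 + 2 + 1 + 1 = 28 gloves with no colour reaching 6.
The next glove forces some colour to 6, so 28 + 1 = 29.

29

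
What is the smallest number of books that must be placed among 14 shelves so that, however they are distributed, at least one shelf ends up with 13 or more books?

169

With 168 books one could put exactly 12 in each of the 14 shelves, and no shelf would reach 13.
One more book must land in a shelf that already has 12, giving it 13.
So 14 × 12 + 1 = 169 books are required.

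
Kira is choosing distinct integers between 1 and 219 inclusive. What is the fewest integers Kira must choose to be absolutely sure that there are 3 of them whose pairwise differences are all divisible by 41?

83

Integers whose pairwise differences are multiples of 41 are exactly those sharing a remainder mod 41. The 41 residue classes mod 41 are the pigeonholes.
With 82 integers one could put 2 in each residue class and have no class reach 3.
The 83rd integer pushes some class to 3, so 41·2 + 1 = 83.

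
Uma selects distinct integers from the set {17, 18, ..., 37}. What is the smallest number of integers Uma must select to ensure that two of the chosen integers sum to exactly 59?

14

A set avoiding the sum 59 can contain at most one of each pair {x, 59−x}, plus the 5 elements whose complement lies outside the range.
The integers 17, …, 29 (13 of them) are such a set: any two sum to at least 17+18 = 35 and at most 28+29 = 57 < 59.
Any 14th integer completes one of the 8 pairs, so 14 choices force a sum of 59.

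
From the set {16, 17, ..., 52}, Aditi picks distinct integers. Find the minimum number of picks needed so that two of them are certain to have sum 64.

22

A set avoiding the sum 64 can contain at most one of each pair {x, 64−x}, plus the 5 elements whose complement lies outside the range or equal to its own complement.
The integers 32, …, 52 (21 of them) are such a set: any two sum to at least 32+33 = 65 > 64.
Any 22nd integer completes one of the 16 pairs, so 22 choices force a sum of 64.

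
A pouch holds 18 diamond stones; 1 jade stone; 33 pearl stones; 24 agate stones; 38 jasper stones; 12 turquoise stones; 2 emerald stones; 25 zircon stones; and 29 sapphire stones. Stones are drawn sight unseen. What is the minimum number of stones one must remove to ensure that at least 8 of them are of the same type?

53

By the pigeonhole principle, put each drawn stone into a box by type. The largest draw with every box below 8 takes min(count, 7) from each type; types with fewer than 7 contribute all they have.
Σ min(cᵢ, 7) = 7 + 1 + 7 + 7 + 7 + 7 + 2 + 7 + 7 = 52.
Draw number 52 + 1 = 53 must push one box to 8.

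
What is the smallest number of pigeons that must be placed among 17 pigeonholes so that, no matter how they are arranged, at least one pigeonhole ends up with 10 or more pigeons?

With 153 pigeons one could put exactly 9 in each of the 17 pigeonholes, and no pigeonhole would reach 10.
One more pigeon must land in a pigeonhole that already has 9, giving it 10.
So 17 × 9 + 1 = 154 pigeons are required.

154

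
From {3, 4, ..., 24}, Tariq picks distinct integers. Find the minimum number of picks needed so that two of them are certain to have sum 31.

14

Two chosen integers sum to 31 exactly when both halves of some pair {x, 31−x} with 7 ≤ x ≤ 31−x ≤ 24 are chosen — 9 such pairs.
The remaining 4 elements (those with no distinct partner in range) can never complete a 31-sum, so the worst case takes all of them and one from each pair: 4 + 9 = 13.
Pigeonhole: the 14th integer has to be the second member of some pair, so 13 + 1 = 14.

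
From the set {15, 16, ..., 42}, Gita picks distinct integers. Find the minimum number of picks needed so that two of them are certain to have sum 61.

17

Group the elements by complementary pair {x, 61−x}: {19,42}, {20,41}, {21,40}, …, giving 12 two-element pairs and 4 integers whose partner 61−x falls outside [15,42].
Treating each of those 16 groups as a pigeonhole, one can pick one integer per group — 16 integers — with no two summing to 61.
The 17th integer lands in an occupied pair, forcing a sum of 61.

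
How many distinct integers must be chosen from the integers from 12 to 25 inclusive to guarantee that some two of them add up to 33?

Group the elements by complementary pair {x, 33−x}: {12,21}, {13,20}, {14,19}, …, giving 5 two-element pairs and 4 integers whose partner 33−x falls outside [12,25].
Treating each of those 9 groups as a pigeonhole, one can pick one integer per group — 9 integers — with no two summing to 33.
The 10th integer lands in an occupied pair, forcing a sum of 33.

10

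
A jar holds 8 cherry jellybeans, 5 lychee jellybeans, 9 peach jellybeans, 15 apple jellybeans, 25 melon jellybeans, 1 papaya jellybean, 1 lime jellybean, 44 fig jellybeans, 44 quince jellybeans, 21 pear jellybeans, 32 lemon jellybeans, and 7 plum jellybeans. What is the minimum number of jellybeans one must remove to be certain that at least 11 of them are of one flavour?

An adversary could hand out at most 10 jellybeans per flavour (6 flavours run out sooner): 8 + 5 + 9 + 10 + 10 + 1 + 1 + 10 + 10 + 10 + 10 + 7 = 91 jellybeans and still no flavour has 11.
Pigeonhole: one more jellybean lands in a flavour already at 10, so 92 draws are enough and 91 are not.

92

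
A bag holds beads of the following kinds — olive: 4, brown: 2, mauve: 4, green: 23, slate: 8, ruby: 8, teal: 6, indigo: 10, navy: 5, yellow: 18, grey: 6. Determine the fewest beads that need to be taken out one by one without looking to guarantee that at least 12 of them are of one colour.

An adversary could hand out at most 11 beads per colour (9 colours run out sooner): 4 + 2 + 4 + 11 + 8 + 8 + 6 + 10 + 5 + 11 + 6 = 75 beads and still no colour has 12.
By the pigeonhole principle, one more bead lands in a colour already at 11, so 76 draws are enough and 75 are not.

76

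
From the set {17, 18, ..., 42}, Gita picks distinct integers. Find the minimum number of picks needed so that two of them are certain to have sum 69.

A set avoiding the sum 69 can contain at most one of each pair {x, 69−x}, plus the 10 elements whose complement lies outside the range.
The integers 17, …, 34 (18 of them) are such a set: any two sum to at least 17+18 = 35 and at most 33+34 = 67 < 69.
By the pigeonhole principle, any 19th integer completes one of the 8 pairs, so 19 choices force a sum of 69.

19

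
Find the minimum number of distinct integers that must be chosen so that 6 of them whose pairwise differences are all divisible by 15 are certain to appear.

76

Integers whose pairwise differences are multiples of 15 are exactly those sharing a remainder mod 15. Pigeonhole: the 15 residue classes mod 15 are the pigeonholes.
With 75 integers one could put 5 in each residue class and have no class reach 6.
The 76th integer pushes some class to 6, so 15·5 + 1 = 76.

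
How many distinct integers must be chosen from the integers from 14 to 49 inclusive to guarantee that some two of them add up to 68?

22

A set avoiding the sum 68 can contain at most one of each pair {x, 68−x}, plus the 6 elements whose complement lies outside the range or equal to its own complement.
The integers 14, …, 34 (21 of them) are such a set: any two sum to at least 14+15 = 29 and at most 33+34 = 67 < 68.
Any 22nd integer completes one of the 15 pairs, so 22 choices force a sum of 68.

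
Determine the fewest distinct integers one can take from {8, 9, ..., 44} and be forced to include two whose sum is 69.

28

A set avoiding the sum 69 can contain at most one of each pair {x, 69−x}, plus the 17 elements whose complement lies outside the range.
The integers 8, …, 34 (27 of them) are such a set: any two sum to at least 8+9 = 17 and at most 33+34 = 67 < 69.
Any 28th integer completes one of the 10 pairs, so 28 choices force a sum of 69.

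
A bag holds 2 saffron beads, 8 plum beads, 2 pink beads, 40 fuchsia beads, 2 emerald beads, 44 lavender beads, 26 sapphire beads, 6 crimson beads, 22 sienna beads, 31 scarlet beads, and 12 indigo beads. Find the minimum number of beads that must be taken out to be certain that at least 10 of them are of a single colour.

75

Put each drawn bead into a box by colour. The largest draw with every box below 10 takes min(count, 9) from each colour; colours with fewer than 9 contribute all they have.
Σ min(cᵢ, 9) = 2 + 8 + 2 + 9 + 2 + 9 + 9 + 6 + 9 + 9 + 9 = 74.
Draw number 74 + 1 = 75 must push one box to 10.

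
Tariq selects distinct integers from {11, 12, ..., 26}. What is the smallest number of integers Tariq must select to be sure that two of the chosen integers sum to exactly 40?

11

A set avoiding the sum 40 can contain at most one of each pair {x, 40−x}, plus the 4 elements whose complement lies outside the range or equal to its own complement.
The integers 11, …, 20 (10 of them) are such a set: any two sum to at least 11+12 = 23 and at most 19+20 = 39 < 40.
Pigeonhole: any 11th integer completes one of the 6 pairs, so 11 choices force a sum of 40.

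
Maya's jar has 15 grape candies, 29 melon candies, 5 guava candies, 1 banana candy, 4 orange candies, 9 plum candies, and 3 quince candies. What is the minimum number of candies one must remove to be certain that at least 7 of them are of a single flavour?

By the pigeonhole principle, the 7 flavours are the holes; the candies drawn are the pigeons.
To avoid 7 of any one flavour, the worst case takes at most 6 of each flavour, or every candy of a flavour that has fewer than 6.
That gives 6 + 6 + 5 + 1 + 4 + 6 + 3 = 31 candies with no flavour reaching 7.
The next candy forces some flavour to 7, so 31 + 1 = 32.

32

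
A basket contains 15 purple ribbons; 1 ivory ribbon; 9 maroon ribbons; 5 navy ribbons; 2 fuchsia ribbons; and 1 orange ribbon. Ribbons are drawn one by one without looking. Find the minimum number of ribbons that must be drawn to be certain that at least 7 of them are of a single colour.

22

By the pigeonhole principle, the 6 colours are the holes; the ribbons drawn are the pigeons.
To avoid 7 of any one colour, the worst case takes at most 6 of each colour, or every ribbon of a colour that has fewer than 6.
That gives 6 + 1 + 6 + 5 + 2 + 1 = 21 ribbons with no colour reaching 7.
The next ribbon forces some colour to 7, so 21 + 1 = 22.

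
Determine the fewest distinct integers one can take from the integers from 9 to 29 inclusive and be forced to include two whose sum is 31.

Two chosen integers sum to 31 exactly when both halves of some pair {x, 31−x} with 9 ≤ x ≤ 31−x ≤ 22 are chosen — 7 such pairs.
The remaining 7 elements (those with no distinct partner in range) can never complete a 31-sum, so the worst case takes all of them and one from each pair: 7 + 7 = 14.
The 15th integer has to be the second member of some pair, so 14 + 1 = 15.

15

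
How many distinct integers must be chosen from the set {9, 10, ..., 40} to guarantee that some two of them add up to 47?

18

Group the elements by complementary pair {x, 47−x}: {9,38}, {10,37}, {11,36}, …, giving 15 two-element pairs and 2 integers whose partner 47−x falls outside [9,40].
Treating each of those 17 groups as a pigeonhole, one can pick one integer per group — 17 integers — with no two summing to 47.
The 18th integer lands in an occupied pair, forcing a sum of 47.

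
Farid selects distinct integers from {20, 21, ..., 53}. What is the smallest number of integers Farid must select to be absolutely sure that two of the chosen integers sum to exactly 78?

21

Group the elements by complementary pair {x, 78−x}: {25,53}, {26,52}, {27,51}, …, giving 14 two-element pairs, the single value 39 (it cannot pair with itself since the integers are distinct), and 5 integers whose partner 78−x falls outside [20,53].
By pigeonhole, treating each of those 20 groups as a pigeonhole, one can pick one integer per group — 20 integers — with no two summing to 78.
The 21st integer lands in an occupied pair, forcing a sum of 78.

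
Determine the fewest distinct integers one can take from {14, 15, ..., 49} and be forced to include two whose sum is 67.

21

Group the elements by complementary pair {x, 67−x}: {18,49}, {19,48}, {20,47}, …, giving 16 two-element pairs and 4 integers whose partner 67−x falls outside [14,49].
By pigeonhole, treating each of those 20 groups as a pigeonhole, one can pick one integer per group — 20 integers — with no two summing to 67.
The 21st integer lands in an occupied pair, forcing a sum of 67.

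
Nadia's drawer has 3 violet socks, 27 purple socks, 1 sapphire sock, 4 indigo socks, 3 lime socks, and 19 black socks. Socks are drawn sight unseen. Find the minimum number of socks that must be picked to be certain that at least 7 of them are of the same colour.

Put each drawn sock into a box by colour. The largest draw with every box below 7 takes min(count, 6) from each colour; colours with fewer than 6 contribute all they have.
Σ min(cᵢ, 6) = 3 + 6 + 1 + 4 + 3 + 6 = 23.
Draw number 23 + 1 = 24 must push one box to 7.

24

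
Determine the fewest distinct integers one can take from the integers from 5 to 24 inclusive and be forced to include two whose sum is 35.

A set avoiding the sum 35 can contain at most one of each pair {x, 35−x}, plus the 6 elements whose complement lies outside the range.
The integers 5, …, 17 (13 of them) are such a set: any two sum to at least 5+6 = 11 and at most 16+17 = 33 < 35.
Any 14th integer completes one of the 7 pairs, so 14 choices force a sum of 35.

14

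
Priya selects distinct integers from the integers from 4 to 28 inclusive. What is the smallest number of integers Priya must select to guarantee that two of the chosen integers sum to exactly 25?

17

Group the elements by complementary pair {x, 25−x}: {4,21}, {5,20}, {6,19}, …, giving 9 two-element pairs and 7 integers whose partner 25−x falls outside [4,28].
Treating each of those 16 groups as a pigeonhole, one can pick one integer per group — 16 integers — with no two summing to 25.
The 17th integer lands in an occupied pair, forcing a sum of 25.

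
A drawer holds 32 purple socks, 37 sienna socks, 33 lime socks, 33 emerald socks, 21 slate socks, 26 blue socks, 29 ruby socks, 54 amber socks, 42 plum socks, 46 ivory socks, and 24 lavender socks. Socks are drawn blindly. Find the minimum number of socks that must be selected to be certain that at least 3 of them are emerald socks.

In the worst case for collecting emerald socks, every non-emerald sock comes out first.
There are 32 + 37 + 33 + 21 + 26 + 29 + 54 + 42 + 46 + 24 = 344 non-emerald socks altogether.
After those, each further sock must be emerald, so 344 + 3 = 347 draws guarantee 3 emerald socks.

347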